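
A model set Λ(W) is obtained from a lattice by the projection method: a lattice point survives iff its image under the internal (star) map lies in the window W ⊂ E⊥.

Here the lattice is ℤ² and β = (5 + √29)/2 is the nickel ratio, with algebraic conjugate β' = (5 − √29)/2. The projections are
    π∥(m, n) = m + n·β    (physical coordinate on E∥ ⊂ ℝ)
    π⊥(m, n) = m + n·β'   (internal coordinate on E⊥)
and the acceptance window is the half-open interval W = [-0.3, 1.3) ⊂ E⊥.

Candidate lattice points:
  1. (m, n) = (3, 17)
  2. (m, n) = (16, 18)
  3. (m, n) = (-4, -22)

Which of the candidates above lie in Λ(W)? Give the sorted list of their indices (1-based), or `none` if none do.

Numerically β ≈ 5.192582 and β' = −1/β ≈ -0.192582.
#1 (3,17): internal coord 3 + (17)·β' = -0.273901; -0.273901 ∈ [-0.3, 1.3) → IN Λ
#2 (16,18): internal coord 16 + (18)·β' = +12.533517; +12.533517 ∉ [-0.3, 1.3) → out
#3 (-4,-22): internal coord -4 + (-22)·β' = +0.236813; +0.236813 ∈ [-0.3, 1.3) → IN Λ

1, 3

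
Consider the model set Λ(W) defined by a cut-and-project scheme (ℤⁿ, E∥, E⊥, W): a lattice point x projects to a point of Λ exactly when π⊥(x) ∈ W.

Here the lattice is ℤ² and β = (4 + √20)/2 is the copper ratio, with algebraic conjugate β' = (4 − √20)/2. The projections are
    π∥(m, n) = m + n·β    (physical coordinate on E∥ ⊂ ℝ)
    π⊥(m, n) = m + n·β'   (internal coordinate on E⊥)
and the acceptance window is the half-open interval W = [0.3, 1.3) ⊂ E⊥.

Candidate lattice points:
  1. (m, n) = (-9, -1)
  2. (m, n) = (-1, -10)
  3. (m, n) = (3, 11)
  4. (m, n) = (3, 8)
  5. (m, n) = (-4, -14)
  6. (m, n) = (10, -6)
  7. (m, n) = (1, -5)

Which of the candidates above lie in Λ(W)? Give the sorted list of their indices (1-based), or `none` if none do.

Numerically β ≈ 4.2361 and β' = −1/β ≈ -0.2361.
candidate 1: (m,n)=(-9,-1) → π∥ = -9-1·β ≈ -13.2361, π⊥ = -9-1·β' ≈ -8.7639 ∉ [0.3, 1.3) ⇒ out
candidate 2: (m,n)=(-1,-10) → π∥ = -1-10·β ≈ -43.3607, π⊥ = -1-10·β' ≈ 1.3607 ∉ [0.3, 1.3) ⇒ out
candidate 3: (m,n)=(3,11) → π∥ = 3+11·β ≈ 49.5967, π⊥ = 3+11·β' ≈ 0.4033 ∈ [0.3, 1.3) ⇒ IN Λ
candidate 4: (m,n)=(3,8) → π∥ = 3+8·β ≈ 36.8885, π⊥ = 3+8·β' ≈ 1.1115 ∈ [0.3, 1.3) ⇒ IN Λ
candidate 5: (m,n)=(-4,-14) → π∥ = -4-14·β ≈ -63.3050, π⊥ = -4-14·β' ≈ -0.6950 ∉ [0.3, 1.3) ⇒ out
candidate 6: (m,n)=(10,-6) → π∥ = 10-6·β ≈ -15.4164, π⊥ = 10-6·β' ≈ 11.4164 ∉ [0.3, 1.3) ⇒ out
candidate 7: (m,n)=(1,-5) → π∥ = 1-5·β ≈ -20.1803, π⊥ = 1-5·β' ≈ 2.1803 ∉ [0.3, 1.3) ⇒ out

3, 4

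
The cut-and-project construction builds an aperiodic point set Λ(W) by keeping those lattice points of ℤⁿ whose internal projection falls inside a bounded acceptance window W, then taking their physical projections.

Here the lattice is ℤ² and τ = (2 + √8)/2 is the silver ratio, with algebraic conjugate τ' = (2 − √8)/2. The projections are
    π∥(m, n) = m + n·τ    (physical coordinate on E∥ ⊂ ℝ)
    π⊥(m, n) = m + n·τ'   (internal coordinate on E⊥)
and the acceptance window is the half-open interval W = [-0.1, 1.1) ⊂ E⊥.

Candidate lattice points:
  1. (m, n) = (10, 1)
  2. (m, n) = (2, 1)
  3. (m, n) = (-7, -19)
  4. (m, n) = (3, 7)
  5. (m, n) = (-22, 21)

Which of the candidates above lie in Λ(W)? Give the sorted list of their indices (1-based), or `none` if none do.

τ' = (2−√8)/2 ≈ -0.41421.
candidate 1: (m,n)=(10,1) → π∥ = 10+1·τ ≈ 12.41421, π⊥ = 10+1·τ' ≈ 9.58579 ∉ [-0.1, 1.1) ⇒ out
candidate 2: (m,n)=(2,1) → π∥ = 2+1·τ ≈ 4.41421, π⊥ = 2+1·τ' ≈ 1.58579 ∉ [-0.1, 1.1) ⇒ out
candidate 3: (m,n)=(-7,-19) → π∥ = -7-19·τ ≈ -52.87006, π⊥ = -7-19·τ' ≈ 0.87006 ∈ [-0.1, 1.1) ⇒ IN Λ
candidate 4: (m,n)=(3,7) → π∥ = 3+7·τ ≈ 19.89949, π⊥ = 3+7·τ' ≈ 0.10051 ∈ [-0.1, 1.1) ⇒ IN Λ
candidate 5: (m,n)=(-22,21) → π∥ = -22+21·τ ≈ 28.69848, π⊥ = -22+21·τ' ≈ -30.69848 ∉ [-0.1, 1.1) ⇒ out

3, 4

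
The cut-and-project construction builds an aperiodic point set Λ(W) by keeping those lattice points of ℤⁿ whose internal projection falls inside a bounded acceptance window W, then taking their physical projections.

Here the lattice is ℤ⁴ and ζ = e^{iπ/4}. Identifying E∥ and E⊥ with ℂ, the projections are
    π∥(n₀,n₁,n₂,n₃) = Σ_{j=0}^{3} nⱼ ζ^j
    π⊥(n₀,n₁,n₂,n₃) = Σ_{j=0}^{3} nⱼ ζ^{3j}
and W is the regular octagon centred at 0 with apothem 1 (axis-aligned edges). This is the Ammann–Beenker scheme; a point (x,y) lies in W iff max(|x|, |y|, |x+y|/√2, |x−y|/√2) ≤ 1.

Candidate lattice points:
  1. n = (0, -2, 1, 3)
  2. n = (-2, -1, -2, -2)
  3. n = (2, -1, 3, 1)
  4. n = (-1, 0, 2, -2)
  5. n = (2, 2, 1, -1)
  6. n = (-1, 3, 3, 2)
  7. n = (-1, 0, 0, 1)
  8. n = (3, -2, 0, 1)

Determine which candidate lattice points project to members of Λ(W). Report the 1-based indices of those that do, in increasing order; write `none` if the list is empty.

5, 7

Internal map: ζ^{3j} for j=0..3 gives (1,0), (−√2/2,√2/2), (0,−1), (√2/2,√2/2).
#1 (0, -2, 1, 3): internal (3.5355, -0.2929); octagon support 3.5355 vs apothem 1 → ∉ W
#2 (-2, -1, -2, -2): internal (-2.7071, -0.1213); octagon support 2.7071 vs apothem 1 → ∉ W
#3 (2, -1, 3, 1): internal (3.4142, -3.0000); octagon support 4.5355 vs apothem 1 → ∉ W
#4 (-1, 0, 2, -2): internal (-2.4142, -3.4142); octagon support 4.1213 vs apothem 1 → ∉ W
#5 (2, 2, 1, -1): internal (-0.1213, -0.2929); octagon support 0.2929 vs apothem 1 → ∈ W
#6 (-1, 3, 3, 2): internal (-1.7071, 0.5355); octagon support 1.7071 vs apothem 1 → ∉ W
#7 (-1, 0, 0, 1): internal (-0.2929, 0.7071); octagon support 0.7071 vs apothem 1 → ∈ W
#8 (3, -2, 0, 1): internal (5.1213, -0.7071); octagon support 5.1213 vs apothem 1 → ∉ W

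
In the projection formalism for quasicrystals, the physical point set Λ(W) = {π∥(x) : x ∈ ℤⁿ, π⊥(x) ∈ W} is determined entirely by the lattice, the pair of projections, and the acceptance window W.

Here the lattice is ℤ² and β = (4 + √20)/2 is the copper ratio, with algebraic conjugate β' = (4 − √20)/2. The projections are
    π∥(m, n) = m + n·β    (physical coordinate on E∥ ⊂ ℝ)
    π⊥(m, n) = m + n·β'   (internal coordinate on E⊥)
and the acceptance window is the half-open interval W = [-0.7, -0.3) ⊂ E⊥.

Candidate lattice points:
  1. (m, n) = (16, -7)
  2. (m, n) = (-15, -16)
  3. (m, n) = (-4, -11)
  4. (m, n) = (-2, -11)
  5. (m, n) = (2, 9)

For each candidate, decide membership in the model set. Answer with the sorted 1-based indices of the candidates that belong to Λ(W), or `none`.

Compute β' = (4−√20)/2 = -0.23607, so π⊥(m,n) = m -0.23607·n.
[1] lift (16,-7): star map gives 17.65248; window check -0.7 ≤ 17.65248 < -0.3 is false → out
[2] lift (-15,-16): star map gives -11.22291; window check -0.7 ≤ -11.22291 < -0.3 is false → out
[3] lift (-4,-11): star map gives -1.40325; window check -0.7 ≤ -1.40325 < -0.3 is false → out
[4] lift (-2,-11): star map gives 0.59675; window check -0.7 ≤ 0.59675 < -0.3 is false → out
[5] lift (2,9): star map gives -0.12461; window check -0.7 ≤ -0.12461 < -0.3 is false → out

none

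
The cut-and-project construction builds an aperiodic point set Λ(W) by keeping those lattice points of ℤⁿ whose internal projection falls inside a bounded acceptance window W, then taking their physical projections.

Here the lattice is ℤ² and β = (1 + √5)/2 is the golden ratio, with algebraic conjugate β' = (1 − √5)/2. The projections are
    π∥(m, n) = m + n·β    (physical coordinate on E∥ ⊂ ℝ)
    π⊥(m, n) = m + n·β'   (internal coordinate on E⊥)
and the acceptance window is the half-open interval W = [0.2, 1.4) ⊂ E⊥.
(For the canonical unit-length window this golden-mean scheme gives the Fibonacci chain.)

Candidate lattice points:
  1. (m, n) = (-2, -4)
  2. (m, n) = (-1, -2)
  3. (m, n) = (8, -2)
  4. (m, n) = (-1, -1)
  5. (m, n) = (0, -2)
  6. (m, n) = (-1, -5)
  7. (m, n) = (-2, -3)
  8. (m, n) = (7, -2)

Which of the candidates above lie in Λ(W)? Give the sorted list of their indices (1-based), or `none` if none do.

1, 2, 5

β' = (1−√5)/2 ≈ -0.6180.
candidate 1: (m,n)=(-2,-4) → π∥ = -2-4·β ≈ -8.4721, π⊥ = -2-4·β' ≈ 0.4721 ∈ [0.2, 1.4) ⇒ IN Λ
candidate 2: (m,n)=(-1,-2) → π∥ = -1-2·β ≈ -4.2361, π⊥ = -1-2·β' ≈ 0.2361 ∈ [0.2, 1.4) ⇒ IN Λ
candidate 3: (m,n)=(8,-2) → π∥ = 8-2·β ≈ 4.7639, π⊥ = 8-2·β' ≈ 9.2361 ∉ [0.2, 1.4) ⇒ out
candidate 4: (m,n)=(-1,-1) → π∥ = -1-1·β ≈ -2.6180, π⊥ = -1-1·β' ≈ -0.3820 ∉ [0.2, 1.4) ⇒ out
candidate 5: (m,n)=(0,-2) → π∥ = 0-2·β ≈ -3.2361, π⊥ = 0-2·β' ≈ 1.2361 ∈ [0.2, 1.4) ⇒ IN Λ
candidate 6: (m,n)=(-1,-5) → π∥ = -1-5·β ≈ -9.0902, π⊥ = -1-5·β' ≈ 2.0902 ∉ [0.2, 1.4) ⇒ out
candidate 7: (m,n)=(-2,-3) → π∥ = -2-3·β ≈ -6.8541, π⊥ = -2-3·β' ≈ -0.1459 ∉ [0.2, 1.4) ⇒ out
candidate 8: (m,n)=(7,-2) → π∥ = 7-2·β ≈ 3.7639, π⊥ = 7-2·β' ≈ 8.2361 ∉ [0.2, 1.4) ⇒ out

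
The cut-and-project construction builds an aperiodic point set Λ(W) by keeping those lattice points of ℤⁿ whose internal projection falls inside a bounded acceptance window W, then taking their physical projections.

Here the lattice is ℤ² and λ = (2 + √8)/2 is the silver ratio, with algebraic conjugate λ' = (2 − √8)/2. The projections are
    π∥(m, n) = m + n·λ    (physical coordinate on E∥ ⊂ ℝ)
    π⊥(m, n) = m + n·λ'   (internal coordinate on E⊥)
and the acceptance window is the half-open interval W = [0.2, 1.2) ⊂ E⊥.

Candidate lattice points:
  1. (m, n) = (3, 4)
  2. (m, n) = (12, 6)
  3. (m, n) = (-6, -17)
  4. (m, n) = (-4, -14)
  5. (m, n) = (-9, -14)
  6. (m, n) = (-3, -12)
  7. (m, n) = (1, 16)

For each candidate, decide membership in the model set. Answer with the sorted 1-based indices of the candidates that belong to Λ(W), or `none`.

3

Numerically λ ≈ 2.414214 and λ' = −1/λ ≈ -0.414214.
#1 (3,4): internal coord 3 + (4)·λ' = +1.343146; +1.343146 ∉ [0.2, 1.2) → out
#2 (12,6): internal coord 12 + (6)·λ' = +9.514719; +9.514719 ∉ [0.2, 1.2) → out
#3 (-6,-17): internal coord -6 + (-17)·λ' = +1.041631; +1.041631 ∈ [0.2, 1.2) → IN Λ
#4 (-4,-14): internal coord -4 + (-14)·λ' = +1.798990; +1.798990 ∉ [0.2, 1.2) → out
#5 (-9,-14): internal coord -9 + (-14)·λ' = -3.201010; -3.201010 ∉ [0.2, 1.2) → out
#6 (-3,-12): internal coord -3 + (-12)·λ' = +1.970563; +1.970563 ∉ [0.2, 1.2) → out
#7 (1,16): internal coord 1 + (16)·λ' = -5.627417; -5.627417 ∉ [0.2, 1.2) → out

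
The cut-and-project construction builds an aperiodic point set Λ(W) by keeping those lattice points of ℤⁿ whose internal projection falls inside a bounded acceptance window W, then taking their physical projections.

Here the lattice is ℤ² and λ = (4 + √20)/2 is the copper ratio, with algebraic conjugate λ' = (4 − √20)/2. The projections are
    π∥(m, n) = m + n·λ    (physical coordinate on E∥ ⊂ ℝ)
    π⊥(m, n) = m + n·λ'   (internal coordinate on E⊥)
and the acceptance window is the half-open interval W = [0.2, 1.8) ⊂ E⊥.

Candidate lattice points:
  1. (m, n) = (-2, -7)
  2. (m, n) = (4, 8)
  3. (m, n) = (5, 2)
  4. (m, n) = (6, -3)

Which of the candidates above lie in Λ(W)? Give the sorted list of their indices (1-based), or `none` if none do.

none

Numerically λ ≈ 4.236068 and λ' = −1/λ ≈ -0.236068.
#1 (-2,-7): internal coord -2 + (-7)·λ' = -0.347524; -0.347524 ∉ [0.2, 1.8) → out
#2 (4,8): internal coord 4 + (8)·λ' = +2.111456; +2.111456 ∉ [0.2, 1.8) → out
#3 (5,2): internal coord 5 + (2)·λ' = +4.527864; +4.527864 ∉ [0.2, 1.8) → out
#4 (6,-3): internal coord 6 + (-3)·λ' = +6.708204; +6.708204 ∉ [0.2, 1.8) → out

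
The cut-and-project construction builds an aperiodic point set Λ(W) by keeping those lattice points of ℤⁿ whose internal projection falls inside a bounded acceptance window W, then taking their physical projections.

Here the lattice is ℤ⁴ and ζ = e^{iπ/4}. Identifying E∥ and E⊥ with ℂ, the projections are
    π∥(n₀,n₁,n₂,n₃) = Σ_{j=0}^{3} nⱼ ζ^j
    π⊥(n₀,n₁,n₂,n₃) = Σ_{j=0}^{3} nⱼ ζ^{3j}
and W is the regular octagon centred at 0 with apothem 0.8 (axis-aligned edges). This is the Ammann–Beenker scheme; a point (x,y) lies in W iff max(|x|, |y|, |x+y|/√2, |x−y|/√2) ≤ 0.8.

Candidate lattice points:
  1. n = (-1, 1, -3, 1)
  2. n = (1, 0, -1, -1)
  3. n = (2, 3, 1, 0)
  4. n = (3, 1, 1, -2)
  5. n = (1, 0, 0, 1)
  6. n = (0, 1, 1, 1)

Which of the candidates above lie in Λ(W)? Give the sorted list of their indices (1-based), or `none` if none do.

2, 6

π⊥(n) = n₀ + n₁ζ³ + n₂ζ⁶ + n₃ζ⁹ where ζ = e^{iπ/4}.
#1 (-1, 1, -3, 1): internal (-1.0000, 4.4142); octagon support 4.4142 vs apothem 0.8 → ∉ W
#2 (1, 0, -1, -1): internal (0.2929, 0.2929); octagon support 0.4142 vs apothem 0.8 → ∈ W
#3 (2, 3, 1, 0): internal (-0.1213, 1.1213); octagon support 1.1213 vs apothem 0.8 → ∉ W
#4 (3, 1, 1, -2): internal (0.8787, -1.7071); octagon support 1.8284 vs apothem 0.8 → ∉ W
#5 (1, 0, 0, 1): internal (1.7071, 0.7071); octagon support 1.7071 vs apothem 0.8 → ∉ W
#6 (0, 1, 1, 1): internal (0.0000, 0.4142); octagon support 0.4142 vs apothem 0.8 → ∈ W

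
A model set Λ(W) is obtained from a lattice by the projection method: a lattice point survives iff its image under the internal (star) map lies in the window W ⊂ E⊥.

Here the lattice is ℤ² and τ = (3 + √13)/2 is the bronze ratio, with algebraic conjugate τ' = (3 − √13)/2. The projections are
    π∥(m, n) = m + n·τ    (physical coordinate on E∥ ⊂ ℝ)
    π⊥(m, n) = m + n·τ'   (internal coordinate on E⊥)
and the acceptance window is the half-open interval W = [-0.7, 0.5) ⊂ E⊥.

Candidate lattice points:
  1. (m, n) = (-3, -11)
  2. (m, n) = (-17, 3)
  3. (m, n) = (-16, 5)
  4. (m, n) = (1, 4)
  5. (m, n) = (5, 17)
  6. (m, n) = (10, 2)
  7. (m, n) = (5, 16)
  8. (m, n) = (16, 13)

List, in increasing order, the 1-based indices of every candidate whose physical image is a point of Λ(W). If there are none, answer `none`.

Compute τ' = (3−√13)/2 = -0.30278, so π⊥(m,n) = m -0.30278·n.
candidate 1: (m,n)=(-3,-11) → π∥ = -3-11·τ ≈ -39.33053, π⊥ = -3-11·τ' ≈ 0.33053 ∈ [-0.7, 0.5) ⇒ IN Λ
candidate 2: (m,n)=(-17,3) → π∥ = -17+3·τ ≈ -7.09167, π⊥ = -17+3·τ' ≈ -17.90833 ∉ [-0.7, 0.5) ⇒ out
candidate 3: (m,n)=(-16,5) → π∥ = -16+5·τ ≈ 0.51388, π⊥ = -16+5·τ' ≈ -17.51388 ∉ [-0.7, 0.5) ⇒ out
candidate 4: (m,n)=(1,4) → π∥ = 1+4·τ ≈ 14.21110, π⊥ = 1+4·τ' ≈ -0.21110 ∈ [-0.7, 0.5) ⇒ IN Λ
candidate 5: (m,n)=(5,17) → π∥ = 5+17·τ ≈ 61.14719, π⊥ = 5+17·τ' ≈ -0.14719 ∈ [-0.7, 0.5) ⇒ IN Λ
candidate 6: (m,n)=(10,2) → π∥ = 10+2·τ ≈ 16.60555, π⊥ = 10+2·τ' ≈ 9.39445 ∉ [-0.7, 0.5) ⇒ out
candidate 7: (m,n)=(5,16) → π∥ = 5+16·τ ≈ 57.84441, π⊥ = 5+16·τ' ≈ 0.15559 ∈ [-0.7, 0.5) ⇒ IN Λ
candidate 8: (m,n)=(16,13) → π∥ = 16+13·τ ≈ 58.93608, π⊥ = 16+13·τ' ≈ 12.06392 ∉ [-0.7, 0.5) ⇒ out

1, 4, 5, 7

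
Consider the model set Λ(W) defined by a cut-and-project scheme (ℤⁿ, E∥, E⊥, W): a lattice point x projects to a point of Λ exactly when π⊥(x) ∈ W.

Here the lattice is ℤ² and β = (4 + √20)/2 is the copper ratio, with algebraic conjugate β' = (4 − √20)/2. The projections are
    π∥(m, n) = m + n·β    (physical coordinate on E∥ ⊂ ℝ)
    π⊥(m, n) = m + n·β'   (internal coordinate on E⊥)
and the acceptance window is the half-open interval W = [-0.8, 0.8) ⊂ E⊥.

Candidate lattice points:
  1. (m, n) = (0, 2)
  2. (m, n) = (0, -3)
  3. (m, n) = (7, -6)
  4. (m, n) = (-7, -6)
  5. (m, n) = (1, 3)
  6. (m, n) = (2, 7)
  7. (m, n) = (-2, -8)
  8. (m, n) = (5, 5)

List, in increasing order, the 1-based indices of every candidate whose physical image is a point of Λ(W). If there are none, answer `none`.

1, 2, 5, 6, 7

β' = (4−√20)/2 ≈ -0.2361.
#1 (0,2): internal coord 0 + (2)·β' = -0.4721; -0.4721 ∈ [-0.8, 0.8) → IN Λ
#2 (0,-3): internal coord 0 + (-3)·β' = +0.7082; +0.7082 ∈ [-0.8, 0.8) → IN Λ
#3 (7,-6): internal coord 7 + (-6)·β' = +8.4164; +8.4164 ∉ [-0.8, 0.8) → out
#4 (-7,-6): internal coord -7 + (-6)·β' = -5.5836; -5.5836 ∉ [-0.8, 0.8) → out
#5 (1,3): internal coord 1 + (3)·β' = +0.2918; +0.2918 ∈ [-0.8, 0.8) → IN Λ
#6 (2,7): internal coord 2 + (7)·β' = +0.3475; +0.3475 ∈ [-0.8, 0.8) → IN Λ
#7 (-2,-8): internal coord -2 + (-8)·β' = -0.1115; -0.1115 ∈ [-0.8, 0.8) → IN Λ
#8 (5,5): internal coord 5 + (5)·β' = +3.8197; +3.8197 ∉ [-0.8, 0.8) → out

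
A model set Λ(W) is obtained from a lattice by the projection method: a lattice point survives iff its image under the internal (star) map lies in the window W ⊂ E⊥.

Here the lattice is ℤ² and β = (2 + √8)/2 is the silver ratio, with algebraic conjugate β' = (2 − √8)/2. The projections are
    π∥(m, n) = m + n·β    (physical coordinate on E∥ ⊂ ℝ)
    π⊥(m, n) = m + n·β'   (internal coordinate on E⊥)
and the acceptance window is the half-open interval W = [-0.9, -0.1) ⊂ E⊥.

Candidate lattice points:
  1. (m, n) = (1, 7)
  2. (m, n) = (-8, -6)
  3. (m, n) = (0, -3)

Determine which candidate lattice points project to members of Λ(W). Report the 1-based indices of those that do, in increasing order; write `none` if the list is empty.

Compute β' = (2−√8)/2 = -0.41421, so π⊥(m,n) = m -0.41421·n.
candidate 1: (m,n)=(1,7) → π∥ = 1+7·β ≈ 17.89949, π⊥ = 1+7·β' ≈ -1.89949 ∉ [-0.9, -0.1) ⇒ out
candidate 2: (m,n)=(-8,-6) → π∥ = -8-6·β ≈ -22.48528, π⊥ = -8-6·β' ≈ -5.51472 ∉ [-0.9, -0.1) ⇒ out
candidate 3: (m,n)=(0,-3) → π∥ = 0-3·β ≈ -7.24264, π⊥ = 0-3·β' ≈ 1.24264 ∉ [-0.9, -0.1) ⇒ out

none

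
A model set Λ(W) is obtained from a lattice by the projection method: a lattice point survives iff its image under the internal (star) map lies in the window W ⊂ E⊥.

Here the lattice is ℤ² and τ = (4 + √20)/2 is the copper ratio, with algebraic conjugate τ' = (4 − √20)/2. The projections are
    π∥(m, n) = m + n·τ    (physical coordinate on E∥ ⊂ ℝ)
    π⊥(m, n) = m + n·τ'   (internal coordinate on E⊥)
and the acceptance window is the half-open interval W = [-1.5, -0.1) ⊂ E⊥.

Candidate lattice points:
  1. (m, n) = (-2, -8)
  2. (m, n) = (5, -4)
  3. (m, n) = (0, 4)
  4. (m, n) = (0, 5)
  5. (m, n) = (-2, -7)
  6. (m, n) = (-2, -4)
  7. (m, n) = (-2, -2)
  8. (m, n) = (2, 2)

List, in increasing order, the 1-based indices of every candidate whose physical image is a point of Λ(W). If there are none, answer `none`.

Compute τ' = (4−√20)/2 = -0.2361, so π⊥(m,n) = m -0.2361·n.
[1] lift (-2,-8): star map gives -0.1115; window check -1.5 ≤ -0.1115 < -0.1 is true → IN Λ
[2] lift (5,-4): star map gives 5.9443; window check -1.5 ≤ 5.9443 < -0.1 is false → out
[3] lift (0,4): star map gives -0.9443; window check -1.5 ≤ -0.9443 < -0.1 is true → IN Λ
[4] lift (0,5): star map gives -1.1803; window check -1.5 ≤ -1.1803 < -0.1 is true → IN Λ
[5] lift (-2,-7): star map gives -0.3475; window check -1.5 ≤ -0.3475 < -0.1 is true → IN Λ
[6] lift (-2,-4): star map gives -1.0557; window check -1.5 ≤ -1.0557 < -0.1 is true → IN Λ
[7] lift (-2,-2): star map gives -1.5279; window check -1.5 ≤ -1.5279 < -0.1 is false → out
[8] lift (2,2): star map gives 1.5279; window check -1.5 ≤ 1.5279 < -0.1 is false → out

1, 3, 4, 5, 6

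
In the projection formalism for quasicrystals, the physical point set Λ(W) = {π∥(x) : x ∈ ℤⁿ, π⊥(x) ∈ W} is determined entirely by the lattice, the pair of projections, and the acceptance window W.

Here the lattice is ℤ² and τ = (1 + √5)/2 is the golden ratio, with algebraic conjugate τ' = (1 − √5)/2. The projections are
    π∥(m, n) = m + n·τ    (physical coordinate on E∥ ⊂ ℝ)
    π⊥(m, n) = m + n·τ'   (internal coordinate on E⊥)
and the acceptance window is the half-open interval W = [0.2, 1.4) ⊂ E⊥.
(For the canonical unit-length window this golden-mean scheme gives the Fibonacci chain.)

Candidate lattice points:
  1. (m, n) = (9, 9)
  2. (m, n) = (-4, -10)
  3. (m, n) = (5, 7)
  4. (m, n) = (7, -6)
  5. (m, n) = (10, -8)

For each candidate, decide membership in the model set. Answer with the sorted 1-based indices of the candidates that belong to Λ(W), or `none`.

3

τ' = (1−√5)/2 ≈ -0.6180.
candidate 1: (m,n)=(9,9) → π∥ = 9+9·τ ≈ 23.5623, π⊥ = 9+9·τ' ≈ 3.4377 ∉ [0.2, 1.4) ⇒ out
candidate 2: (m,n)=(-4,-10) → π∥ = -4-10·τ ≈ -20.1803, π⊥ = -4-10·τ' ≈ 2.1803 ∉ [0.2, 1.4) ⇒ out
candidate 3: (m,n)=(5,7) → π∥ = 5+7·τ ≈ 16.3262, π⊥ = 5+7·τ' ≈ 0.6738 ∈ [0.2, 1.4) ⇒ IN Λ
candidate 4: (m,n)=(7,-6) → π∥ = 7-6·τ ≈ -2.7082, π⊥ = 7-6·τ' ≈ 10.7082 ∉ [0.2, 1.4) ⇒ out
candidate 5: (m,n)=(10,-8) → π∥ = 10-8·τ ≈ -2.9443, π⊥ = 10-8·τ' ≈ 14.9443 ∉ [0.2, 1.4) ⇒ out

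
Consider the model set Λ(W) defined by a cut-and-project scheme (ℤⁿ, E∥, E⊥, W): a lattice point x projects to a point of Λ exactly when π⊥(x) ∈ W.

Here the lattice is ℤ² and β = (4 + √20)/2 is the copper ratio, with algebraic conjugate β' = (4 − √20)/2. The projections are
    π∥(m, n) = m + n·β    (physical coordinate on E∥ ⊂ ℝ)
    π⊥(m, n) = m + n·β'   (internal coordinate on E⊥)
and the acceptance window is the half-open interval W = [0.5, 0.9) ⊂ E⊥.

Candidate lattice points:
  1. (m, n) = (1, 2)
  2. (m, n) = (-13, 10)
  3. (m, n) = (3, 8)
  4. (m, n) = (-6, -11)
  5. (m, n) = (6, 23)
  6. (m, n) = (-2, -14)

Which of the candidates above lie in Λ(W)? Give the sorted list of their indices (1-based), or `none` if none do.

1, 5

Compute β' = (4−√20)/2 = -0.2361, so π⊥(m,n) = m -0.2361·n.
candidate 1: (m,n)=(1,2) → π∥ = 1+2·β ≈ 9.4721, π⊥ = 1+2·β' ≈ 0.5279 ∈ [0.5, 0.9) ⇒ IN Λ
candidate 2: (m,n)=(-13,10) → π∥ = -13+10·β ≈ 29.3607, π⊥ = -13+10·β' ≈ -15.3607 ∉ [0.5, 0.9) ⇒ out
candidate 3: (m,n)=(3,8) → π∥ = 3+8·β ≈ 36.8885, π⊥ = 3+8·β' ≈ 1.1115 ∉ [0.5, 0.9) ⇒ out
candidate 4: (m,n)=(-6,-11) → π∥ = -6-11·β ≈ -52.5967, π⊥ = -6-11·β' ≈ -3.4033 ∉ [0.5, 0.9) ⇒ out
candidate 5: (m,n)=(6,23) → π∥ = 6+23·β ≈ 103.4296, π⊥ = 6+23·β' ≈ 0.5704 ∈ [0.5, 0.9) ⇒ IN Λ
candidate 6: (m,n)=(-2,-14) → π∥ = -2-14·β ≈ -61.3050, π⊥ = -2-14·β' ≈ 1.3050 ∉ [0.5, 0.9) ⇒ out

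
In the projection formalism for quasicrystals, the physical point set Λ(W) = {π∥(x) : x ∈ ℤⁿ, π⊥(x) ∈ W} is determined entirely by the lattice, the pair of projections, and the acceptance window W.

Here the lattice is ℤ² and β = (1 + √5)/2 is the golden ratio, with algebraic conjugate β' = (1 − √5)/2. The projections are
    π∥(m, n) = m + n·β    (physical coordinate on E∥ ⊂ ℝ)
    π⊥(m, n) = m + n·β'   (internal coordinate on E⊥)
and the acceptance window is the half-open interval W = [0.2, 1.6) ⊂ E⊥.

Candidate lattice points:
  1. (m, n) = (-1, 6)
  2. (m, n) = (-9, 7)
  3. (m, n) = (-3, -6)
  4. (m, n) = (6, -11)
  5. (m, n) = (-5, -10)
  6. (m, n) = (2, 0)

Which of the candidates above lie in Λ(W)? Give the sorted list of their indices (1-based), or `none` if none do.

Numerically β ≈ 1.6180 and β' = −1/β ≈ -0.6180.
[1] lift (-1,6): star map gives -4.7082; window check 0.2 ≤ -4.7082 < 1.6 is false → out
[2] lift (-9,7): star map gives -13.3262; window check 0.2 ≤ -13.3262 < 1.6 is false → out
[3] lift (-3,-6): star map gives 0.7082; window check 0.2 ≤ 0.7082 < 1.6 is true → IN Λ
[4] lift (6,-11): star map gives 12.7984; window check 0.2 ≤ 12.7984 < 1.6 is false → out
[5] lift (-5,-10): star map gives 1.1803; window check 0.2 ≤ 1.1803 < 1.6 is true → IN Λ
[6] lift (2,0): star map gives 2.0000; window check 0.2 ≤ 2.0000 < 1.6 is false → out

3, 5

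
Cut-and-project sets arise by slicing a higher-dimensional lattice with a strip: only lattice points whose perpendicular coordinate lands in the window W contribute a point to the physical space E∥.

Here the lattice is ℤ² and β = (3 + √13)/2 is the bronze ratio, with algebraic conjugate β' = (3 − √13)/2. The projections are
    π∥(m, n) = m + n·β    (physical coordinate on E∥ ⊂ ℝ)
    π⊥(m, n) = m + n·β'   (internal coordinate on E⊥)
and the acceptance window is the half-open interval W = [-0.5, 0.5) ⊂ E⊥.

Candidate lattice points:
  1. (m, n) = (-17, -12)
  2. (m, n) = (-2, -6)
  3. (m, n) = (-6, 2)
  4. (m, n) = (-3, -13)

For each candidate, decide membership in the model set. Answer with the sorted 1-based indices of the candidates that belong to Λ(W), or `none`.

2

β' = (3−√13)/2 ≈ -0.3028.
[1] lift (-17,-12): star map gives -13.3667; window check -0.5 ≤ -13.3667 < 0.5 is false → out
[2] lift (-2,-6): star map gives -0.1833; window check -0.5 ≤ -0.1833 < 0.5 is true → IN Λ
[3] lift (-6,2): star map gives -6.6056; window check -0.5 ≤ -6.6056 < 0.5 is false → out
[4] lift (-3,-13): star map gives 0.9361; window check -0.5 ≤ 0.9361 < 0.5 is false → out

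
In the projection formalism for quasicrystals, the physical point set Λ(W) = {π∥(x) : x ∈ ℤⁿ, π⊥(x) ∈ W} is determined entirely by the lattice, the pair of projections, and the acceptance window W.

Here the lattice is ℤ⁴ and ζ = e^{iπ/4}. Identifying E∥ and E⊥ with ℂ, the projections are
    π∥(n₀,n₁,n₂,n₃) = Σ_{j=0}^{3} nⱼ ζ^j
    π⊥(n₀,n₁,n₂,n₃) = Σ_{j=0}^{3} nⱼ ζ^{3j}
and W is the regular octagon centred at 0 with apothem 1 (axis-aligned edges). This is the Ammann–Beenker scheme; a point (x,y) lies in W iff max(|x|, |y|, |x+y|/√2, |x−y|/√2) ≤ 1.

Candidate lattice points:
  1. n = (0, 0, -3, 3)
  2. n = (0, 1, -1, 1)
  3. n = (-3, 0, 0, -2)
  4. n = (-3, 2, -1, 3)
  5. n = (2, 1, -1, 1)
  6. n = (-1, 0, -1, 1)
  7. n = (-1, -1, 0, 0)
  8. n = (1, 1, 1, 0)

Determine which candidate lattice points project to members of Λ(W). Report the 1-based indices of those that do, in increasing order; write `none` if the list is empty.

7, 8

With ζ = e^{iπ/4} the internal vectors are ζ^0,ζ^3,ζ^6,ζ^9.
candidate 1: n = (0, 0, -3, 3) → π⊥ ≈ (+2.1213, +5.1213); max(|x|,|y|,|x±y|/√2) = 5.1213 > 1 ⇒ ∉ W
candidate 2: n = (0, 1, -1, 1) → π⊥ ≈ (+0.0000, +2.4142); max(|x|,|y|,|x±y|/√2) = 2.4142 > 1 ⇒ ∉ W
candidate 3: n = (-3, 0, 0, -2) → π⊥ ≈ (-4.4142, -1.4142); max(|x|,|y|,|x±y|/√2) = 4.4142 > 1 ⇒ ∉ W
candidate 4: n = (-3, 2, -1, 3) → π⊥ ≈ (-2.2929, +4.5355); max(|x|,|y|,|x±y|/√2) = 4.8284 > 1 ⇒ ∉ W
candidate 5: n = (2, 1, -1, 1) → π⊥ ≈ (+2.0000, +2.4142); max(|x|,|y|,|x±y|/√2) = 3.1213 > 1 ⇒ ∉ W
candidate 6: n = (-1, 0, -1, 1) → π⊥ ≈ (-0.2929, +1.7071); max(|x|,|y|,|x±y|/√2) = 1.7071 > 1 ⇒ ∉ W
candidate 7: n = (-1, -1, 0, 0) → π⊥ ≈ (-0.2929, -0.7071); max(|x|,|y|,|x±y|/√2) = 0.7071 ≤ 1 ⇒ ∈ W
candidate 8: n = (1, 1, 1, 0) → π⊥ ≈ (+0.2929, -0.2929); max(|x|,|y|,|x±y|/√2) = 0.4142 ≤ 1 ⇒ ∈ W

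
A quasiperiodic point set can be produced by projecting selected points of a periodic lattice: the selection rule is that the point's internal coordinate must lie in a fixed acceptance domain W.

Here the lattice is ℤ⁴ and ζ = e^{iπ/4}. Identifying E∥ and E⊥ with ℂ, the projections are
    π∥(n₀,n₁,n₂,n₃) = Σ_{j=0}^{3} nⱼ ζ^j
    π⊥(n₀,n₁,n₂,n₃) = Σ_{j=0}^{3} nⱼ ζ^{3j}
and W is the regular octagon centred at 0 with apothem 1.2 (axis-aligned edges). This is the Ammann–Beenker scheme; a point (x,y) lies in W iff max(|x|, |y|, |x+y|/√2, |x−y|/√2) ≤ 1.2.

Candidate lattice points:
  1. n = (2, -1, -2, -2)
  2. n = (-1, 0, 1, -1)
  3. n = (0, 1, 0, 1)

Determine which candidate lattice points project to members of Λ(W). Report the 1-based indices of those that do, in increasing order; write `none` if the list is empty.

none

With ζ = e^{iπ/4} the internal vectors are ζ^0,ζ^3,ζ^6,ζ^9.
#1 (2, -1, -2, -2): internal (1.292893, -0.121320); octagon support 1.292893 vs apothem 1.2 → ∉ W
#2 (-1, 0, 1, -1): internal (-1.707107, -1.707107); octagon support 2.414214 vs apothem 1.2 → ∉ W
#3 (0, 1, 0, 1): internal (0.000000, 1.414214); octagon support 1.414214 vs apothem 1.2 → ∉ W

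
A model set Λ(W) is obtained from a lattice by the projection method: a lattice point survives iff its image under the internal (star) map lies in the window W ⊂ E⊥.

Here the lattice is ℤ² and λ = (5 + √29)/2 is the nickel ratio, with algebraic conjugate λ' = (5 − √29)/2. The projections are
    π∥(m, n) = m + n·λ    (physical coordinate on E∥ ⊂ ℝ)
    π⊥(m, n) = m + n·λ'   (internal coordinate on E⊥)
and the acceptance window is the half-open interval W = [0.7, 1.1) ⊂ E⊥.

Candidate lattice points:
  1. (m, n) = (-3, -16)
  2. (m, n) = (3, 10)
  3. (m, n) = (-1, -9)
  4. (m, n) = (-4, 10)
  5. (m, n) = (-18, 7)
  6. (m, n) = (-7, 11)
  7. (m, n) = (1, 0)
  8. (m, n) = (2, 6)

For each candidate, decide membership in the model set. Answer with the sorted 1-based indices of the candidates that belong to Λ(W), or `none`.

Compute λ' = (5−√29)/2 = -0.192582, so π⊥(m,n) = m -0.192582·n.
candidate 1: (m,n)=(-3,-16) → π∥ = -3-16·λ ≈ -86.081318, π⊥ = -3-16·λ' ≈ 0.081318 ∉ [0.7, 1.1) ⇒ out
candidate 2: (m,n)=(3,10) → π∥ = 3+10·λ ≈ 54.925824, π⊥ = 3+10·λ' ≈ 1.074176 ∈ [0.7, 1.1) ⇒ IN Λ
candidate 3: (m,n)=(-1,-9) → π∥ = -1-9·λ ≈ -47.733242, π⊥ = -1-9·λ' ≈ 0.733242 ∈ [0.7, 1.1) ⇒ IN Λ
candidate 4: (m,n)=(-4,10) → π∥ = -4+10·λ ≈ 47.925824, π⊥ = -4+10·λ' ≈ -5.925824 ∉ [0.7, 1.1) ⇒ out
candidate 5: (m,n)=(-18,7) → π∥ = -18+7·λ ≈ 18.348077, π⊥ = -18+7·λ' ≈ -19.348077 ∉ [0.7, 1.1) ⇒ out
candidate 6: (m,n)=(-7,11) → π∥ = -7+11·λ ≈ 50.118406, π⊥ = -7+11·λ' ≈ -9.118406 ∉ [0.7, 1.1) ⇒ out
candidate 7: (m,n)=(1,0) → π∥ = 1+0·λ ≈ 1.000000, π⊥ = 1+0·λ' ≈ 1.000000 ∈ [0.7, 1.1) ⇒ IN Λ
candidate 8: (m,n)=(2,6) → π∥ = 2+6·λ ≈ 33.155494, π⊥ = 2+6·λ' ≈ 0.844506 ∈ [0.7, 1.1) ⇒ IN Λ

2, 3, 7, 8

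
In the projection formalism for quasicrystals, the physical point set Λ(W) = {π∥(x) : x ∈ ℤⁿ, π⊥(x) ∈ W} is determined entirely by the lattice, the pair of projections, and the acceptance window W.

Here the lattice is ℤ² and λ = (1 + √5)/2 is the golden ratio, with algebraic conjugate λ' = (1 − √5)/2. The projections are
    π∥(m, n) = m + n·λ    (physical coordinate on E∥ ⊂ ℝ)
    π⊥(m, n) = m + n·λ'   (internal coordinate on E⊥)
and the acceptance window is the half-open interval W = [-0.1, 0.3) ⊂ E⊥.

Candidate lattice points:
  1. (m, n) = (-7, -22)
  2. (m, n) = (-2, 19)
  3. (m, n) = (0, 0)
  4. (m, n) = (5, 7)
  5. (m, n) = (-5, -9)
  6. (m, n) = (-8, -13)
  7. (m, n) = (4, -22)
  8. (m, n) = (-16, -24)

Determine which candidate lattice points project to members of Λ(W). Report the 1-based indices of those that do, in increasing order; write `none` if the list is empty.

3, 6

Numerically λ ≈ 1.6180 and λ' = −1/λ ≈ -0.6180.
candidate 1: (m,n)=(-7,-22) → π∥ = -7-22·λ ≈ -42.5967, π⊥ = -7-22·λ' ≈ 6.5967 ∉ [-0.1, 0.3) ⇒ out
candidate 2: (m,n)=(-2,19) → π∥ = -2+19·λ ≈ 28.7426, π⊥ = -2+19·λ' ≈ -13.7426 ∉ [-0.1, 0.3) ⇒ out
candidate 3: (m,n)=(0,0) → π∥ = 0+0·λ ≈ 0.0000, π⊥ = 0+0·λ' ≈ 0.0000 ∈ [-0.1, 0.3) ⇒ IN Λ
candidate 4: (m,n)=(5,7) → π∥ = 5+7·λ ≈ 16.3262, π⊥ = 5+7·λ' ≈ 0.6738 ∉ [-0.1, 0.3) ⇒ out
candidate 5: (m,n)=(-5,-9) → π∥ = -5-9·λ ≈ -19.5623, π⊥ = -5-9·λ' ≈ 0.5623 ∉ [-0.1, 0.3) ⇒ out
candidate 6: (m,n)=(-8,-13) → π∥ = -8-13·λ ≈ -29.0344, π⊥ = -8-13·λ' ≈ 0.0344 ∈ [-0.1, 0.3) ⇒ IN Λ
candidate 7: (m,n)=(4,-22) → π∥ = 4-22·λ ≈ -31.5967, π⊥ = 4-22·λ' ≈ 17.5967 ∉ [-0.1, 0.3) ⇒ out
candidate 8: (m,n)=(-16,-24) → π∥ = -16-24·λ ≈ -54.8328, π⊥ = -16-24·λ' ≈ -1.1672 ∉ [-0.1, 0.3) ⇒ out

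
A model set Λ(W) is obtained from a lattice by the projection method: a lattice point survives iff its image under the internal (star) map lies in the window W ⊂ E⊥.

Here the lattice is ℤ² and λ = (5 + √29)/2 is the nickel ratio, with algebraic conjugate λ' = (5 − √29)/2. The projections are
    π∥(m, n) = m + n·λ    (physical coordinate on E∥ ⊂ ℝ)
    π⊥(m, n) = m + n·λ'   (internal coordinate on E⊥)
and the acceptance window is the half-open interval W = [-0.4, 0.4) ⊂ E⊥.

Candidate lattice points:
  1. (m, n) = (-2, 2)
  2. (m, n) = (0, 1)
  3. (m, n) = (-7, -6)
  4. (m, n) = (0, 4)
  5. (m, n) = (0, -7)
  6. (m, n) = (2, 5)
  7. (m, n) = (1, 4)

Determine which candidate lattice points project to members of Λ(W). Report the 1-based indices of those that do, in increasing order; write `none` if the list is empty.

Numerically λ ≈ 5.192582 and λ' = −1/λ ≈ -0.192582.
candidate 1: (m,n)=(-2,2) → π∥ = -2+2·λ ≈ 8.385165, π⊥ = -2+2·λ' ≈ -2.385165 ∉ [-0.4, 0.4) ⇒ out
candidate 2: (m,n)=(0,1) → π∥ = 0+1·λ ≈ 5.192582, π⊥ = 0+1·λ' ≈ -0.192582 ∈ [-0.4, 0.4) ⇒ IN Λ
candidate 3: (m,n)=(-7,-6) → π∥ = -7-6·λ ≈ -38.155494, π⊥ = -7-6·λ' ≈ -5.844506 ∉ [-0.4, 0.4) ⇒ out
candidate 4: (m,n)=(0,4) → π∥ = 0+4·λ ≈ 20.770330, π⊥ = 0+4·λ' ≈ -0.770330 ∉ [-0.4, 0.4) ⇒ out
candidate 5: (m,n)=(0,-7) → π∥ = 0-7·λ ≈ -36.348077, π⊥ = 0-7·λ' ≈ 1.348077 ∉ [-0.4, 0.4) ⇒ out
candidate 6: (m,n)=(2,5) → π∥ = 2+5·λ ≈ 27.962912, π⊥ = 2+5·λ' ≈ 1.037088 ∉ [-0.4, 0.4) ⇒ out
candidate 7: (m,n)=(1,4) → π∥ = 1+4·λ ≈ 21.770330, π⊥ = 1+4·λ' ≈ 0.229670 ∈ [-0.4, 0.4) ⇒ IN Λ

2, 7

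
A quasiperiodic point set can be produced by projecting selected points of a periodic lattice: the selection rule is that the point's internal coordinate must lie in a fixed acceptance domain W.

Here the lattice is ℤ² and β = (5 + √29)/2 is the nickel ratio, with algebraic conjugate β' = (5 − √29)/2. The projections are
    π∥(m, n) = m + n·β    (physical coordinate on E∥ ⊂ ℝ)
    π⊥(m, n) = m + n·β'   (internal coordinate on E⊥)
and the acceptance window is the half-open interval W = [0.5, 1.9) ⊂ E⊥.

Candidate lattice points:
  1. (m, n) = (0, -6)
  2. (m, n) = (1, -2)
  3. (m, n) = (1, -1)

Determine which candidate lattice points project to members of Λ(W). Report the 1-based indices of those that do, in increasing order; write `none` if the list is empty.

1, 2, 3

Compute β' = (5−√29)/2 = -0.192582, so π⊥(m,n) = m -0.192582·n.
[1] lift (0,-6): star map gives 1.155494; window check 0.5 ≤ 1.155494 < 1.9 is true → IN Λ
[2] lift (1,-2): star map gives 1.385165; window check 0.5 ≤ 1.385165 < 1.9 is true → IN Λ
[3] lift (1,-1): star map gives 1.192582; window check 0.5 ≤ 1.192582 < 1.9 is true → IN Λ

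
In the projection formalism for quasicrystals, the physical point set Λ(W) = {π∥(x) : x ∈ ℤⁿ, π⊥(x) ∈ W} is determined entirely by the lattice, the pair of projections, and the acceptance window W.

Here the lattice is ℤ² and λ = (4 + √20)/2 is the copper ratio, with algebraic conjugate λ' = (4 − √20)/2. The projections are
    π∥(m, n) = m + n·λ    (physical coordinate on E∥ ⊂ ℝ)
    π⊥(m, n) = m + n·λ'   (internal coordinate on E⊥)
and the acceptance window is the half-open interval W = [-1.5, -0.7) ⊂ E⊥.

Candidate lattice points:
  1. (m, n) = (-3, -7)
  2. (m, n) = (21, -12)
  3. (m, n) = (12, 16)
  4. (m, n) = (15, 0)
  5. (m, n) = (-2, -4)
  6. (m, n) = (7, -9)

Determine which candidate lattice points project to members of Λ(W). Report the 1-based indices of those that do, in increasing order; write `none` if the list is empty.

1, 5

Compute λ' = (4−√20)/2 = -0.2361, so π⊥(m,n) = m -0.2361·n.
#1 (-3,-7): internal coord -3 + (-7)·λ' = -1.3475; -1.3475 ∈ [-1.5, -0.7) → IN Λ
#2 (21,-12): internal coord 21 + (-12)·λ' = +23.8328; +23.8328 ∉ [-1.5, -0.7) → out
#3 (12,16): internal coord 12 + (16)·λ' = +8.2229; +8.2229 ∉ [-1.5, -0.7) → out
#4 (15,0): internal coord 15 + (0)·λ' = +15.0000; +15.0000 ∉ [-1.5, -0.7) → out
#5 (-2,-4): internal coord -2 + (-4)·λ' = -1.0557; -1.0557 ∈ [-1.5, -0.7) → IN Λ
#6 (7,-9): internal coord 7 + (-9)·λ' = +9.1246; +9.1246 ∉ [-1.5, -0.7) → out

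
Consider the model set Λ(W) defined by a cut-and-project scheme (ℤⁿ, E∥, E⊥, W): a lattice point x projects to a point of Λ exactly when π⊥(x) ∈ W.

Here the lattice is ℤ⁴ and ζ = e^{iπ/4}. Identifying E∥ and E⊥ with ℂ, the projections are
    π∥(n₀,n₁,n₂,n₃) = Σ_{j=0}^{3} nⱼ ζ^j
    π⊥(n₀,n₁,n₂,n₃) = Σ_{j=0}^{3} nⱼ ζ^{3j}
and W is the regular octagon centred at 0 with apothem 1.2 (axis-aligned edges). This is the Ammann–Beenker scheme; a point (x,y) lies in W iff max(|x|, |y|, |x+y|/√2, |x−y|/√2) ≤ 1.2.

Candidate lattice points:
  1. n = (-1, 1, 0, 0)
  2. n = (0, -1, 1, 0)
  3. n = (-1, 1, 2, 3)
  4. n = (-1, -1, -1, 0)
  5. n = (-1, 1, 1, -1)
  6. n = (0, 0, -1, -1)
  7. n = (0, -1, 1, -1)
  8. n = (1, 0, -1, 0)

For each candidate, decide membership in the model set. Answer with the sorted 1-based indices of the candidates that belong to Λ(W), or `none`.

With ζ = e^{iπ/4} the internal vectors are ζ^0,ζ^3,ζ^6,ζ^9.
candidate 1: n = (-1, 1, 0, 0) → π⊥ ≈ (-1.707107, +0.707107); max(|x|,|y|,|x±y|/√2) = 1.707107 > 1.2 ⇒ ∉ W
candidate 2: n = (0, -1, 1, 0) → π⊥ ≈ (+0.707107, -1.707107); max(|x|,|y|,|x±y|/√2) = 1.707107 > 1.2 ⇒ ∉ W
candidate 3: n = (-1, 1, 2, 3) → π⊥ ≈ (+0.414214, +0.828427); max(|x|,|y|,|x±y|/√2) = 0.878680 ≤ 1.2 ⇒ ∈ W
candidate 4: n = (-1, -1, -1, 0) → π⊥ ≈ (-0.292893, +0.292893); max(|x|,|y|,|x±y|/√2) = 0.414214 ≤ 1.2 ⇒ ∈ W
candidate 5: n = (-1, 1, 1, -1) → π⊥ ≈ (-2.414214, -1.000000); max(|x|,|y|,|x±y|/√2) = 2.414214 > 1.2 ⇒ ∉ W
candidate 6: n = (0, 0, -1, -1) → π⊥ ≈ (-0.707107, +0.292893); max(|x|,|y|,|x±y|/√2) = 0.707107 ≤ 1.2 ⇒ ∈ W
candidate 7: n = (0, -1, 1, -1) → π⊥ ≈ (+0.000000, -2.414214); max(|x|,|y|,|x±y|/√2) = 2.414214 > 1.2 ⇒ ∉ W
candidate 8: n = (1, 0, -1, 0) → π⊥ ≈ (+1.000000, +1.000000); max(|x|,|y|,|x±y|/√2) = 1.414214 > 1.2 ⇒ ∉ W

3, 4, 6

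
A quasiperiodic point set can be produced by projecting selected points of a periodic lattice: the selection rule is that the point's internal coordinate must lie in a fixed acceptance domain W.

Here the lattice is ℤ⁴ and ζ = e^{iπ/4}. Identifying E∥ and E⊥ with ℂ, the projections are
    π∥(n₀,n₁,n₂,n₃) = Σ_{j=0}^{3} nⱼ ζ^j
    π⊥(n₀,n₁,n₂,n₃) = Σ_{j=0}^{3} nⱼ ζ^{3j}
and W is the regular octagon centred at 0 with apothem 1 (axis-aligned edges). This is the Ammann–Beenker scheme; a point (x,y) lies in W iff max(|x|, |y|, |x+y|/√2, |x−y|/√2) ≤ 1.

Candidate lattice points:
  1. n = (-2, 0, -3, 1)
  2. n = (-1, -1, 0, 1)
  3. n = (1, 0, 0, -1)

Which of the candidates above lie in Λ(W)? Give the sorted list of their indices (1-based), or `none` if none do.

2, 3

π⊥(n) = n₀ + n₁ζ³ + n₂ζ⁶ + n₃ζ⁹ where ζ = e^{iπ/4}.
#1 (-2, 0, -3, 1): internal (-1.2929, 3.7071); octagon support 3.7071 vs apothem 1 → ∉ W
#2 (-1, -1, 0, 1): internal (0.4142, 0.0000); octagon support 0.4142 vs apothem 1 → ∈ W
#3 (1, 0, 0, -1): internal (0.2929, -0.7071); octagon support 0.7071 vs apothem 1 → ∈ W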